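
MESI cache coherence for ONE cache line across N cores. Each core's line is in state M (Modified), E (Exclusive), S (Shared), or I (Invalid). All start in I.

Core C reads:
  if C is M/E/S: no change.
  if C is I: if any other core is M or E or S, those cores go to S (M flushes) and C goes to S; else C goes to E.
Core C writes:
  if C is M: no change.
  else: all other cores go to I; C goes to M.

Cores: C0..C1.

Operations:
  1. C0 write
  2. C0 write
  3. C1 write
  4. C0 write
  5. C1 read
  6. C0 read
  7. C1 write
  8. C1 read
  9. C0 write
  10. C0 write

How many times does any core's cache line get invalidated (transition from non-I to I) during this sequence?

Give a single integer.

Answer: 4

Derivation:
Op 1: C0 write [C0 write: invalidate none -> C0=M] -> [M,I] (invalidations this op: 0; running total: 0)
Op 2: C0 write [C0 write: already M (modified), no change] -> [M,I] (invalidations this op: 0; running total: 0)
Op 3: C1 write [C1 write: invalidate ['C0=M'] -> C1=M] -> [I,M] (invalidations this op: 1; running total: 1)
Op 4: C0 write [C0 write: invalidate ['C1=M'] -> C0=M] -> [M,I] (invalidations this op: 1; running total: 2)
Op 5: C1 read [C1 read from I: others=['C0=M'] -> C1=S, others downsized to S] -> [S,S] (invalidations this op: 0; running total: 2)
Op 6: C0 read [C0 read: already in S, no change] -> [S,S] (invalidations this op: 0; running total: 2)
Op 7: C1 write [C1 write: invalidate ['C0=S'] -> C1=M] -> [I,M] (invalidations this op: 1; running total: 3)
Op 8: C1 read [C1 read: already in M, no change] -> [I,M] (invalidations this op: 0; running total: 3)
Op 9: C0 write [C0 write: invalidate ['C1=M'] -> C0=M] -> [M,I] (invalidations this op: 1; running total: 4)
Op 10: C0 write [C0 write: already M (modified), no change] -> [M,I] (invalidations this op: 0; running total: 4)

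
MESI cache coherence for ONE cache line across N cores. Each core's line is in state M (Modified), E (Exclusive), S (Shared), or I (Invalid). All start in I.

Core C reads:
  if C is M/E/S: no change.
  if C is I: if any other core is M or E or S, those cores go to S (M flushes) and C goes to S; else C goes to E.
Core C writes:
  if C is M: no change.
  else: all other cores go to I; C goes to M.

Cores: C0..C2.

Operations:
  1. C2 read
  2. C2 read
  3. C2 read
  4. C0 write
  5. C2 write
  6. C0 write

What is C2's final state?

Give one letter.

Op 1: C2 read [C2 read from I: no other sharers -> C2=E (exclusive)] -> [I,I,E]
Op 2: C2 read [C2 read: already in E, no change] -> [I,I,E]
Op 3: C2 read [C2 read: already in E, no change] -> [I,I,E]
Op 4: C0 write [C0 write: invalidate ['C2=E'] -> C0=M] -> [M,I,I]
Op 5: C2 write [C2 write: invalidate ['C0=M'] -> C2=M] -> [I,I,M]
Op 6: C0 write [C0 write: invalidate ['C2=M'] -> C0=M] -> [M,I,I]

Answer: I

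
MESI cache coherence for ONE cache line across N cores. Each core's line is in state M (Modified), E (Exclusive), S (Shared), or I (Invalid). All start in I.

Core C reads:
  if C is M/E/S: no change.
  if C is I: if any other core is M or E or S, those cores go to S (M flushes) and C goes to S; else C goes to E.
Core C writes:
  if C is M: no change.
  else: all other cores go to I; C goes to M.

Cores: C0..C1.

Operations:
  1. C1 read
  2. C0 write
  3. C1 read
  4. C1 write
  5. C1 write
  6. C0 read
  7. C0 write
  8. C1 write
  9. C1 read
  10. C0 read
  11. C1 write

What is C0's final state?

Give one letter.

Op 1: C1 read [C1 read from I: no other sharers -> C1=E (exclusive)] -> [I,E]
Op 2: C0 write [C0 write: invalidate ['C1=E'] -> C0=M] -> [M,I]
Op 3: C1 read [C1 read from I: others=['C0=M'] -> C1=S, others downsized to S] -> [S,S]
Op 4: C1 write [C1 write: invalidate ['C0=S'] -> C1=M] -> [I,M]
Op 5: C1 write [C1 write: already M (modified), no change] -> [I,M]
Op 6: C0 read [C0 read from I: others=['C1=M'] -> C0=S, others downsized to S] -> [S,S]
Op 7: C0 write [C0 write: invalidate ['C1=S'] -> C0=M] -> [M,I]
Op 8: C1 write [C1 write: invalidate ['C0=M'] -> C1=M] -> [I,M]
Op 9: C1 read [C1 read: already in M, no change] -> [I,M]
Op 10: C0 read [C0 read from I: others=['C1=M'] -> C0=S, others downsized to S] -> [S,S]
Op 11: C1 write [C1 write: invalidate ['C0=S'] -> C1=M] -> [I,M]

Answer: I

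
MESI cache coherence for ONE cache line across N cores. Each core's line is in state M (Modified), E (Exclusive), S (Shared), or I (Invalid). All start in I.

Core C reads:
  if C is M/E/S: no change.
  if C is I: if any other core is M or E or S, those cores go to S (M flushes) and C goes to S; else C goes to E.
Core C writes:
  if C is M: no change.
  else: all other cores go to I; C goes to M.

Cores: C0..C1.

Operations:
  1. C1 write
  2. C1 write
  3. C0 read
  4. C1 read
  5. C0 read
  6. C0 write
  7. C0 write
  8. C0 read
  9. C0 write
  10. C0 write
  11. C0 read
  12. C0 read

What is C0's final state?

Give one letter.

Answer: M

Derivation:
Op 1: C1 write [C1 write: invalidate none -> C1=M] -> [I,M]
Op 2: C1 write [C1 write: already M (modified), no change] -> [I,M]
Op 3: C0 read [C0 read from I: others=['C1=M'] -> C0=S, others downsized to S] -> [S,S]
Op 4: C1 read [C1 read: already in S, no change] -> [S,S]
Op 5: C0 read [C0 read: already in S, no change] -> [S,S]
Op 6: C0 write [C0 write: invalidate ['C1=S'] -> C0=M] -> [M,I]
Op 7: C0 write [C0 write: already M (modified), no change] -> [M,I]
Op 8: C0 read [C0 read: already in M, no change] -> [M,I]
Op 9: C0 write [C0 write: already M (modified), no change] -> [M,I]
Op 10: C0 write [C0 write: already M (modified), no change] -> [M,I]
Op 11: C0 read [C0 read: already in M, no change] -> [M,I]
Op 12: C0 read [C0 read: already in M, no change] -> [M,I]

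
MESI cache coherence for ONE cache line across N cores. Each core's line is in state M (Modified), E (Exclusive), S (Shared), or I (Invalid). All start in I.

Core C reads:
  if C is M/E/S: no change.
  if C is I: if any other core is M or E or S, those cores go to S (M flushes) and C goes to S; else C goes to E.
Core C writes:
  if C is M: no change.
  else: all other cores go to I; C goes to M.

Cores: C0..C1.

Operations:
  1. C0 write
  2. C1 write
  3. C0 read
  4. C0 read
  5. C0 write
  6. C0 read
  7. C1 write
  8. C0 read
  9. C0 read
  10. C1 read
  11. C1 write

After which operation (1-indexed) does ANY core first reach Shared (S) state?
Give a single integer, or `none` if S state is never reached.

Answer: 3

Derivation:
Op 1: C0 write [C0 write: invalidate none -> C0=M] -> [M,I]
Op 2: C1 write [C1 write: invalidate ['C0=M'] -> C1=M] -> [I,M]
Op 3: C0 read [C0 read from I: others=['C1=M'] -> C0=S, others downsized to S] -> [S,S]
  -> First S state at op 3; remaining ops need not be traced.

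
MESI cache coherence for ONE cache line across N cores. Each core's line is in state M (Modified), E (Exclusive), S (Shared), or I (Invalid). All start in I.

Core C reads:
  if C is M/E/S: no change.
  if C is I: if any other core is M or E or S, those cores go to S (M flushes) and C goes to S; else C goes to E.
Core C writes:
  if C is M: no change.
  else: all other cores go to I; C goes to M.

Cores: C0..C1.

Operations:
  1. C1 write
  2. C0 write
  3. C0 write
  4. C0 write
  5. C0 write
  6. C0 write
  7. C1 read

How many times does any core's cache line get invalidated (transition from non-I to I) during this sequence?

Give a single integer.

Op 1: C1 write [C1 write: invalidate none -> C1=M] -> [I,M] (invalidations this op: 0; running total: 0)
Op 2: C0 write [C0 write: invalidate ['C1=M'] -> C0=M] -> [M,I] (invalidations this op: 1; running total: 1)
Op 3: C0 write [C0 write: already M (modified), no change] -> [M,I] (invalidations this op: 0; running total: 1)
Op 4: C0 write [C0 write: already M (modified), no change] -> [M,I] (invalidations this op: 0; running total: 1)
Op 5: C0 write [C0 write: already M (modified), no change] -> [M,I] (invalidations this op: 0; running total: 1)
Op 6: C0 write [C0 write: already M (modified), no change] -> [M,I] (invalidations this op: 0; running total: 1)
Op 7: C1 read [C1 read from I: others=['C0=M'] -> C1=S, others downsized to S] -> [S,S] (invalidations this op: 0; running total: 1)

Answer: 1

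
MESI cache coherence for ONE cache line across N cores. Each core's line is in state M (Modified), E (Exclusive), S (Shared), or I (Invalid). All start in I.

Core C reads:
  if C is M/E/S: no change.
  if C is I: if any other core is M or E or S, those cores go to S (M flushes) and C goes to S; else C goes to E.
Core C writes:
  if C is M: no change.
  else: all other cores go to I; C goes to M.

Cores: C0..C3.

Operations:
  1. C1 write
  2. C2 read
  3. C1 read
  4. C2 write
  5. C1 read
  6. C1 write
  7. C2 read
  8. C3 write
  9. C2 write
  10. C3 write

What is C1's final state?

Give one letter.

Answer: I

Derivation:
Op 1: C1 write [C1 write: invalidate none -> C1=M] -> [I,M,I,I]
Op 2: C2 read [C2 read from I: others=['C1=M'] -> C2=S, others downsized to S] -> [I,S,S,I]
Op 3: C1 read [C1 read: already in S, no change] -> [I,S,S,I]
Op 4: C2 write [C2 write: invalidate ['C1=S'] -> C2=M] -> [I,I,M,I]
Op 5: C1 read [C1 read from I: others=['C2=M'] -> C1=S, others downsized to S] -> [I,S,S,I]
Op 6: C1 write [C1 write: invalidate ['C2=S'] -> C1=M] -> [I,M,I,I]
Op 7: C2 read [C2 read from I: others=['C1=M'] -> C2=S, others downsized to S] -> [I,S,S,I]
Op 8: C3 write [C3 write: invalidate ['C1=S', 'C2=S'] -> C3=M] -> [I,I,I,M]
Op 9: C2 write [C2 write: invalidate ['C3=M'] -> C2=M] -> [I,I,M,I]
Op 10: C3 write [C3 write: invalidate ['C2=M'] -> C3=M] -> [I,I,I,M]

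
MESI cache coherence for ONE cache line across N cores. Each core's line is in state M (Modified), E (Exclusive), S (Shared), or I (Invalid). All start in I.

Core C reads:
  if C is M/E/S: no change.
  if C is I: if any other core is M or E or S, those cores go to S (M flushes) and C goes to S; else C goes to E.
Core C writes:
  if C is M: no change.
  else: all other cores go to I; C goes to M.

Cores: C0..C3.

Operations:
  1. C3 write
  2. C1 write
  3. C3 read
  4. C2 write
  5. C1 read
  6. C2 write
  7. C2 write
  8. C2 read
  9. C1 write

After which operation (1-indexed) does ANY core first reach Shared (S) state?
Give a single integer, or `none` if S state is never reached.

Answer: 3

Derivation:
Op 1: C3 write [C3 write: invalidate none -> C3=M] -> [I,I,I,M]
Op 2: C1 write [C1 write: invalidate ['C3=M'] -> C1=M] -> [I,M,I,I]
Op 3: C3 read [C3 read from I: others=['C1=M'] -> C3=S, others downsized to S] -> [I,S,I,S]
  -> First S state at op 3; remaining ops need not be traced.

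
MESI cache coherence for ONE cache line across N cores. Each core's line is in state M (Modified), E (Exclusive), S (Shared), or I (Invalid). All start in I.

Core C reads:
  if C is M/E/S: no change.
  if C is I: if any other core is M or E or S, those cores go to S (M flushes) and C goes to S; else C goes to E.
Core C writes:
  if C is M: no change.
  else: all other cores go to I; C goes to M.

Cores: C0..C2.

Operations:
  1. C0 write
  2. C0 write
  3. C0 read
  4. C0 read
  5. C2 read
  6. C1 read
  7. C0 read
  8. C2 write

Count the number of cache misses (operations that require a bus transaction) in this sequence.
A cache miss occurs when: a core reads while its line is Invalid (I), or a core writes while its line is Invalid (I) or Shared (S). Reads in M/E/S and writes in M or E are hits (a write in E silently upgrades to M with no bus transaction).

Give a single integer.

Op 1: C0 write [C0 write: invalidate none -> C0=M] -> [M,I,I] [MISS #1: write from I]
Op 2: C0 write [C0 write: already M (modified), no change] -> [M,I,I] [hit: write from M]
Op 3: C0 read [C0 read: already in M, no change] -> [M,I,I] [hit: read from M]
Op 4: C0 read [C0 read: already in M, no change] -> [M,I,I] [hit: read from M]
Op 5: C2 read [C2 read from I: others=['C0=M'] -> C2=S, others downsized to S] -> [S,I,S] [MISS #2: read from I]
Op 6: C1 read [C1 read from I: others=['C0=S', 'C2=S'] -> C1=S, others downsized to S] -> [S,S,S] [MISS #3: read from I]
Op 7: C0 read [C0 read: already in S, no change] -> [S,S,S] [hit: read from S]
Op 8: C2 write [C2 write: invalidate ['C0=S', 'C1=S'] -> C2=M] -> [I,I,M] [MISS #4: write from S]

Answer: 4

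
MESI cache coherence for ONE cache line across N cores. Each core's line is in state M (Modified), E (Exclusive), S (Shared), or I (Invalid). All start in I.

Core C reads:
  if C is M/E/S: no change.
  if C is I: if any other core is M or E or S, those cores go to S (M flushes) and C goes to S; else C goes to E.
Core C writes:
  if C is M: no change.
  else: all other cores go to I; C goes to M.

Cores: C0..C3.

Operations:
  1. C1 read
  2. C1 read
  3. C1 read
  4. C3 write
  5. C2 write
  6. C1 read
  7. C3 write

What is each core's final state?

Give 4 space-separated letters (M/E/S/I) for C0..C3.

Op 1: C1 read [C1 read from I: no other sharers -> C1=E (exclusive)] -> [I,E,I,I]
Op 2: C1 read [C1 read: already in E, no change] -> [I,E,I,I]
Op 3: C1 read [C1 read: already in E, no change] -> [I,E,I,I]
Op 4: C3 write [C3 write: invalidate ['C1=E'] -> C3=M] -> [I,I,I,M]
Op 5: C2 write [C2 write: invalidate ['C3=M'] -> C2=M] -> [I,I,M,I]
Op 6: C1 read [C1 read from I: others=['C2=M'] -> C1=S, others downsized to S] -> [I,S,S,I]
Op 7: C3 write [C3 write: invalidate ['C1=S', 'C2=S'] -> C3=M] -> [I,I,I,M]

Answer: I I I M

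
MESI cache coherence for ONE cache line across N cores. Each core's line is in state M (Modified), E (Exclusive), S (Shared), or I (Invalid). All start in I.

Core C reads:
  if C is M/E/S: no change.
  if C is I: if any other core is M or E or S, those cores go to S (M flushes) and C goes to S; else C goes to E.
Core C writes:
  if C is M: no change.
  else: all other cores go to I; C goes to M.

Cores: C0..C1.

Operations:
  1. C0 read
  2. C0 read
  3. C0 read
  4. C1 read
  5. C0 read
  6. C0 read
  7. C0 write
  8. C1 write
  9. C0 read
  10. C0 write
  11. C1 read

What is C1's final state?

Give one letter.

Answer: S

Derivation:
Op 1: C0 read [C0 read from I: no other sharers -> C0=E (exclusive)] -> [E,I]
Op 2: C0 read [C0 read: already in E, no change] -> [E,I]
Op 3: C0 read [C0 read: already in E, no change] -> [E,I]
Op 4: C1 read [C1 read from I: others=['C0=E'] -> C1=S, others downsized to S] -> [S,S]
Op 5: C0 read [C0 read: already in S, no change] -> [S,S]
Op 6: C0 read [C0 read: already in S, no change] -> [S,S]
Op 7: C0 write [C0 write: invalidate ['C1=S'] -> C0=M] -> [M,I]
Op 8: C1 write [C1 write: invalidate ['C0=M'] -> C1=M] -> [I,M]
Op 9: C0 read [C0 read from I: others=['C1=M'] -> C0=S, others downsized to S] -> [S,S]
Op 10: C0 write [C0 write: invalidate ['C1=S'] -> C0=M] -> [M,I]
Op 11: C1 read [C1 read from I: others=['C0=M'] -> C1=S, others downsized to S] -> [S,S]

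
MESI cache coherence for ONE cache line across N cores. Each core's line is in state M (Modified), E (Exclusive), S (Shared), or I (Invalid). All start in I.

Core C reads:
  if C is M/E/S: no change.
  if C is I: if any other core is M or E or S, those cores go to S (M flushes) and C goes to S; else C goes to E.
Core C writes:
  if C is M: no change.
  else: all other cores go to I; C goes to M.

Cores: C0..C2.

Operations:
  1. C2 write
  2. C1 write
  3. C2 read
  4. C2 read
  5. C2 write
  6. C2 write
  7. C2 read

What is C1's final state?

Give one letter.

Op 1: C2 write [C2 write: invalidate none -> C2=M] -> [I,I,M]
Op 2: C1 write [C1 write: invalidate ['C2=M'] -> C1=M] -> [I,M,I]
Op 3: C2 read [C2 read from I: others=['C1=M'] -> C2=S, others downsized to S] -> [I,S,S]
Op 4: C2 read [C2 read: already in S, no change] -> [I,S,S]
Op 5: C2 write [C2 write: invalidate ['C1=S'] -> C2=M] -> [I,I,M]
Op 6: C2 write [C2 write: already M (modified), no change] -> [I,I,M]
Op 7: C2 read [C2 read: already in M, no change] -> [I,I,M]

Answer: I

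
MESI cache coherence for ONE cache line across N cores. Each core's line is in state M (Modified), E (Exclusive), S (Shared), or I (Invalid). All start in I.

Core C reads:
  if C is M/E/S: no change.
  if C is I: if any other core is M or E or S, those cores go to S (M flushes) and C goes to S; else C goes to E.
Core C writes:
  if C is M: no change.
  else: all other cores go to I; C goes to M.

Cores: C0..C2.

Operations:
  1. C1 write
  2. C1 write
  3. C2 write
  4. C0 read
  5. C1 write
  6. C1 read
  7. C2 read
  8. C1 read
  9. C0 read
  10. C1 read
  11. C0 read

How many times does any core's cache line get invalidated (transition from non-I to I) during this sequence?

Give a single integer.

Op 1: C1 write [C1 write: invalidate none -> C1=M] -> [I,M,I] (invalidations this op: 0; running total: 0)
Op 2: C1 write [C1 write: already M (modified), no change] -> [I,M,I] (invalidations this op: 0; running total: 0)
Op 3: C2 write [C2 write: invalidate ['C1=M'] -> C2=M] -> [I,I,M] (invalidations this op: 1; running total: 1)
Op 4: C0 read [C0 read from I: others=['C2=M'] -> C0=S, others downsized to S] -> [S,I,S] (invalidations this op: 0; running total: 1)
Op 5: C1 write [C1 write: invalidate ['C0=S', 'C2=S'] -> C1=M] -> [I,M,I] (invalidations this op: 2; running total: 3)
Op 6: C1 read [C1 read: already in M, no change] -> [I,M,I] (invalidations this op: 0; running total: 3)
Op 7: C2 read [C2 read from I: others=['C1=M'] -> C2=S, others downsized to S] -> [I,S,S] (invalidations this op: 0; running total: 3)
Op 8: C1 read [C1 read: already in S, no change] -> [I,S,S] (invalidations this op: 0; running total: 3)
Op 9: C0 read [C0 read from I: others=['C1=S', 'C2=S'] -> C0=S, others downsized to S] -> [S,S,S] (invalidations this op: 0; running total: 3)
Op 10: C1 read [C1 read: already in S, no change] -> [S,S,S] (invalidations this op: 0; running total: 3)
Op 11: C0 read [C0 read: already in S, no change] -> [S,S,S] (invalidations this op: 0; running total: 3)

Answer: 3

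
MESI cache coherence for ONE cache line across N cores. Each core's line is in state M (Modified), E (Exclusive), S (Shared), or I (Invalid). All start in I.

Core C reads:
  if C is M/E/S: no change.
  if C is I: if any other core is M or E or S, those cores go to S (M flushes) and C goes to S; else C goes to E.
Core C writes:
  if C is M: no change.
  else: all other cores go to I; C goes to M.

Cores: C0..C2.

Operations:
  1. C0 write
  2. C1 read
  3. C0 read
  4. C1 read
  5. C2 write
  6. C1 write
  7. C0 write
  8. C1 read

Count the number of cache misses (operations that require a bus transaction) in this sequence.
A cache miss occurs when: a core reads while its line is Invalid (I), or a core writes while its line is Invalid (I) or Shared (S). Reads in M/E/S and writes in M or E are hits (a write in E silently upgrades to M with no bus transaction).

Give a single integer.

Answer: 6

Derivation:
Op 1: C0 write [C0 write: invalidate none -> C0=M] -> [M,I,I] [MISS #1: write from I]
Op 2: C1 read [C1 read from I: others=['C0=M'] -> C1=S, others downsized to S] -> [S,S,I] [MISS #2: read from I]
Op 3: C0 read [C0 read: already in S, no change] -> [S,S,I] [hit: read from S]
Op 4: C1 read [C1 read: already in S, no change] -> [S,S,I] [hit: read from S]
Op 5: C2 write [C2 write: invalidate ['C0=S', 'C1=S'] -> C2=M] -> [I,I,M] [MISS #3: write from I]
Op 6: C1 write [C1 write: invalidate ['C2=M'] -> C1=M] -> [I,M,I] [MISS #4: write from I]
Op 7: C0 write [C0 write: invalidate ['C1=M'] -> C0=M] -> [M,I,I] [MISS #5: write from I]
Op 8: C1 read [C1 read from I: others=['C0=M'] -> C1=S, others downsized to S] -> [S,S,I] [MISS #6: read from I]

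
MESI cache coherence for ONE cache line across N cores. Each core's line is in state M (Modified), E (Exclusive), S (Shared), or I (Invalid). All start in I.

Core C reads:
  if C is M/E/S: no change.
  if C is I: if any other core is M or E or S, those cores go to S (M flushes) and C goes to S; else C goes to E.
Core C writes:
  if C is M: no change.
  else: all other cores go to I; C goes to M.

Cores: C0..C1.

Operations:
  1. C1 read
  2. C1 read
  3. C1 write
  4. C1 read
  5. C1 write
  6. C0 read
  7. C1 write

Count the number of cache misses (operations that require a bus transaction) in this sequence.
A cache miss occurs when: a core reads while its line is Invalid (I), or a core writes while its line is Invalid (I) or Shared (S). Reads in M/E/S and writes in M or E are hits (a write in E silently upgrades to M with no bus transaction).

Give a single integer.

Op 1: C1 read [C1 read from I: no other sharers -> C1=E (exclusive)] -> [I,E] [MISS #1: read from I]
Op 2: C1 read [C1 read: already in E, no change] -> [I,E] [hit: read from E]
Op 3: C1 write [C1 write: invalidate none -> C1=M] -> [I,M] [hit: write from E is a silent E->M upgrade, no bus transaction]
Op 4: C1 read [C1 read: already in M, no change] -> [I,M] [hit: read from M]
Op 5: C1 write [C1 write: already M (modified), no change] -> [I,M] [hit: write from M]
Op 6: C0 read [C0 read from I: others=['C1=M'] -> C0=S, others downsized to S] -> [S,S] [MISS #2: read from I]
Op 7: C1 write [C1 write: invalidate ['C0=S'] -> C1=M] -> [I,M] [MISS #3: write from S]

Answer: 3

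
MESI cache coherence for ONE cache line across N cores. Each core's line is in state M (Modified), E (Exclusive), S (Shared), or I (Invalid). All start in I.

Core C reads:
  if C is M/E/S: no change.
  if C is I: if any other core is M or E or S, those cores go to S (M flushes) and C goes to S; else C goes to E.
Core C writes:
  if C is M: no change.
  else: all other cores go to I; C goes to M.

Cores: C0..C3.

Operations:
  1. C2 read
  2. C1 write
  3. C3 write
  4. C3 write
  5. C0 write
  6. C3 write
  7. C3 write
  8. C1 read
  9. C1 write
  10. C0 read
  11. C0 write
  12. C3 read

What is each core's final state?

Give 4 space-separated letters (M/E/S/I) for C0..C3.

Op 1: C2 read [C2 read from I: no other sharers -> C2=E (exclusive)] -> [I,I,E,I]
Op 2: C1 write [C1 write: invalidate ['C2=E'] -> C1=M] -> [I,M,I,I]
Op 3: C3 write [C3 write: invalidate ['C1=M'] -> C3=M] -> [I,I,I,M]
Op 4: C3 write [C3 write: already M (modified), no change] -> [I,I,I,M]
Op 5: C0 write [C0 write: invalidate ['C3=M'] -> C0=M] -> [M,I,I,I]
Op 6: C3 write [C3 write: invalidate ['C0=M'] -> C3=M] -> [I,I,I,M]
Op 7: C3 write [C3 write: already M (modified), no change] -> [I,I,I,M]
Op 8: C1 read [C1 read from I: others=['C3=M'] -> C1=S, others downsized to S] -> [I,S,I,S]
Op 9: C1 write [C1 write: invalidate ['C3=S'] -> C1=M] -> [I,M,I,I]
Op 10: C0 read [C0 read from I: others=['C1=M'] -> C0=S, others downsized to S] -> [S,S,I,I]
Op 11: C0 write [C0 write: invalidate ['C1=S'] -> C0=M] -> [M,I,I,I]
Op 12: C3 read [C3 read from I: others=['C0=M'] -> C3=S, others downsized to S] -> [S,I,I,S]

Answer: S I I S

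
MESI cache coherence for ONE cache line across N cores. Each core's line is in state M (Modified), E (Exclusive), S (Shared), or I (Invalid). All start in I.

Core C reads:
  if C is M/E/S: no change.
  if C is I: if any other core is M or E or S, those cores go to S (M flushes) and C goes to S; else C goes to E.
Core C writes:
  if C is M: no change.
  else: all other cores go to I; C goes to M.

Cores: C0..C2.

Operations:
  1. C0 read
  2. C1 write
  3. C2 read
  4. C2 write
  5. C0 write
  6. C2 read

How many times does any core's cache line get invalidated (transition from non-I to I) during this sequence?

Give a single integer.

Op 1: C0 read [C0 read from I: no other sharers -> C0=E (exclusive)] -> [E,I,I] (invalidations this op: 0; running total: 0)
Op 2: C1 write [C1 write: invalidate ['C0=E'] -> C1=M] -> [I,M,I] (invalidations this op: 1; running total: 1)
Op 3: C2 read [C2 read from I: others=['C1=M'] -> C2=S, others downsized to S] -> [I,S,S] (invalidations this op: 0; running total: 1)
Op 4: C2 write [C2 write: invalidate ['C1=S'] -> C2=M] -> [I,I,M] (invalidations this op: 1; running total: 2)
Op 5: C0 write [C0 write: invalidate ['C2=M'] -> C0=M] -> [M,I,I] (invalidations this op: 1; running total: 3)
Op 6: C2 read [C2 read from I: others=['C0=M'] -> C2=S, others downsized to S] -> [S,I,S] (invalidations this op: 0; running total: 3)

Answer: 3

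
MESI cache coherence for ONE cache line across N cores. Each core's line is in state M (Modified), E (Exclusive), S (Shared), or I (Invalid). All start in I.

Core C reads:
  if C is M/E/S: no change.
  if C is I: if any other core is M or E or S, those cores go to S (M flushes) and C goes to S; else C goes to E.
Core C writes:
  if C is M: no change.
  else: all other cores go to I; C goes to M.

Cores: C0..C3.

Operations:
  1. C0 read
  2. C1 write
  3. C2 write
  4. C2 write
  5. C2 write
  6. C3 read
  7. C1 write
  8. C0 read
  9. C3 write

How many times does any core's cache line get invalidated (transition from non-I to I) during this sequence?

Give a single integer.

Op 1: C0 read [C0 read from I: no other sharers -> C0=E (exclusive)] -> [E,I,I,I] (invalidations this op: 0; running total: 0)
Op 2: C1 write [C1 write: invalidate ['C0=E'] -> C1=M] -> [I,M,I,I] (invalidations this op: 1; running total: 1)
Op 3: C2 write [C2 write: invalidate ['C1=M'] -> C2=M] -> [I,I,M,I] (invalidations this op: 1; running total: 2)
Op 4: C2 write [C2 write: already M (modified), no change] -> [I,I,M,I] (invalidations this op: 0; running total: 2)
Op 5: C2 write [C2 write: already M (modified), no change] -> [I,I,M,I] (invalidations this op: 0; running total: 2)
Op 6: C3 read [C3 read from I: others=['C2=M'] -> C3=S, others downsized to S] -> [I,I,S,S] (invalidations this op: 0; running total: 2)
Op 7: C1 write [C1 write: invalidate ['C2=S', 'C3=S'] -> C1=M] -> [I,M,I,I] (invalidations this op: 2; running total: 4)
Op 8: C0 read [C0 read from I: others=['C1=M'] -> C0=S, others downsized to S] -> [S,S,I,I] (invalidations this op: 0; running total: 4)
Op 9: C3 write [C3 write: invalidate ['C0=S', 'C1=S'] -> C3=M] -> [I,I,I,M] (invalidations this op: 2; running total: 6)

Answer: 6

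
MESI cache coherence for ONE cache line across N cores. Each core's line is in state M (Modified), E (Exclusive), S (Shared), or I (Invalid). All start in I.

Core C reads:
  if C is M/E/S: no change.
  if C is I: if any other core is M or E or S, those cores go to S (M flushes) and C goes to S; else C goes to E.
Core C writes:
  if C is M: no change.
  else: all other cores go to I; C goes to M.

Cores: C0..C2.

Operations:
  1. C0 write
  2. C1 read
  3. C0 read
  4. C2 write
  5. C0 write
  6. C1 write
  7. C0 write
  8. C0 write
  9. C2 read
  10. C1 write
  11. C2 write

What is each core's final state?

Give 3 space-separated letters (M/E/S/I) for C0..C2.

Op 1: C0 write [C0 write: invalidate none -> C0=M] -> [M,I,I]
Op 2: C1 read [C1 read from I: others=['C0=M'] -> C1=S, others downsized to S] -> [S,S,I]
Op 3: C0 read [C0 read: already in S, no change] -> [S,S,I]
Op 4: C2 write [C2 write: invalidate ['C0=S', 'C1=S'] -> C2=M] -> [I,I,M]
Op 5: C0 write [C0 write: invalidate ['C2=M'] -> C0=M] -> [M,I,I]
Op 6: C1 write [C1 write: invalidate ['C0=M'] -> C1=M] -> [I,M,I]
Op 7: C0 write [C0 write: invalidate ['C1=M'] -> C0=M] -> [M,I,I]
Op 8: C0 write [C0 write: already M (modified), no change] -> [M,I,I]
Op 9: C2 read [C2 read from I: others=['C0=M'] -> C2=S, others downsized to S] -> [S,I,S]
Op 10: C1 write [C1 write: invalidate ['C0=S', 'C2=S'] -> C1=M] -> [I,M,I]
Op 11: C2 write [C2 write: invalidate ['C1=M'] -> C2=M] -> [I,I,M]

Answer: I I M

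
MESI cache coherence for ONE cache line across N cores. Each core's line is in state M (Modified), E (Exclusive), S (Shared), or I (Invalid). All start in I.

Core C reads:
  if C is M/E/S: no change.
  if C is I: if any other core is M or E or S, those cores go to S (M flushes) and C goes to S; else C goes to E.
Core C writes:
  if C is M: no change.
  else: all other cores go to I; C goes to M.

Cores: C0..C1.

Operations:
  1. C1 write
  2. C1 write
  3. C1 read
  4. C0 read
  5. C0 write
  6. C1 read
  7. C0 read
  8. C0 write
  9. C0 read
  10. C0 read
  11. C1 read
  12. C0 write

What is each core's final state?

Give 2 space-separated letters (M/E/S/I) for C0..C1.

Answer: M I

Derivation:
Op 1: C1 write [C1 write: invalidate none -> C1=M] -> [I,M]
Op 2: C1 write [C1 write: already M (modified), no change] -> [I,M]
Op 3: C1 read [C1 read: already in M, no change] -> [I,M]
Op 4: C0 read [C0 read from I: others=['C1=M'] -> C0=S, others downsized to S] -> [S,S]
Op 5: C0 write [C0 write: invalidate ['C1=S'] -> C0=M] -> [M,I]
Op 6: C1 read [C1 read from I: others=['C0=M'] -> C1=S, others downsized to S] -> [S,S]
Op 7: C0 read [C0 read: already in S, no change] -> [S,S]
Op 8: C0 write [C0 write: invalidate ['C1=S'] -> C0=M] -> [M,I]
Op 9: C0 read [C0 read: already in M, no change] -> [M,I]
Op 10: C0 read [C0 read: already in M, no change] -> [M,I]
Op 11: C1 read [C1 read from I: others=['C0=M'] -> C1=S, others downsized to S] -> [S,S]
Op 12: C0 write [C0 write: invalidate ['C1=S'] -> C0=M] -> [M,I]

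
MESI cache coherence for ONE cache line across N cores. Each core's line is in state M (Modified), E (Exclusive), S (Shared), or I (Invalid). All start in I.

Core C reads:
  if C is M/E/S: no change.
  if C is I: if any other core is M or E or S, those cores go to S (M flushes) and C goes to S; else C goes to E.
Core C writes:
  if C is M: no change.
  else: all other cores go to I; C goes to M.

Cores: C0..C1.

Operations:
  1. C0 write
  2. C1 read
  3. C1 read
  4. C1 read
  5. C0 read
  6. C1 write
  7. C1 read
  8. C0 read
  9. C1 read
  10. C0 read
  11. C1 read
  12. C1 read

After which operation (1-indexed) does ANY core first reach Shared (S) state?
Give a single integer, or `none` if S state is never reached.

Op 1: C0 write [C0 write: invalidate none -> C0=M] -> [M,I]
Op 2: C1 read [C1 read from I: others=['C0=M'] -> C1=S, others downsized to S] -> [S,S]
  -> First S state at op 2; remaining ops need not be traced.

Answer: 2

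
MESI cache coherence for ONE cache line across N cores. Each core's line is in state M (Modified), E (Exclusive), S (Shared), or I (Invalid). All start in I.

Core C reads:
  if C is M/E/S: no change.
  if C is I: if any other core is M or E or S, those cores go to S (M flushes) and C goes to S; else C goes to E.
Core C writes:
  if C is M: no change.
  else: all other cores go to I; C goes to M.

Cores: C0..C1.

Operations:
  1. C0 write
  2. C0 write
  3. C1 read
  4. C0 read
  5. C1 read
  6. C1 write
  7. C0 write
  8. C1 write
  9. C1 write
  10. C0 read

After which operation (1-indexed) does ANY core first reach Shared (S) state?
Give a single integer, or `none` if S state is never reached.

Op 1: C0 write [C0 write: invalidate none -> C0=M] -> [M,I]
Op 2: C0 write [C0 write: already M (modified), no change] -> [M,I]
Op 3: C1 read [C1 read from I: others=['C0=M'] -> C1=S, others downsized to S] -> [S,S]
  -> First S state at op 3; remaining ops need not be traced.

Answer: 3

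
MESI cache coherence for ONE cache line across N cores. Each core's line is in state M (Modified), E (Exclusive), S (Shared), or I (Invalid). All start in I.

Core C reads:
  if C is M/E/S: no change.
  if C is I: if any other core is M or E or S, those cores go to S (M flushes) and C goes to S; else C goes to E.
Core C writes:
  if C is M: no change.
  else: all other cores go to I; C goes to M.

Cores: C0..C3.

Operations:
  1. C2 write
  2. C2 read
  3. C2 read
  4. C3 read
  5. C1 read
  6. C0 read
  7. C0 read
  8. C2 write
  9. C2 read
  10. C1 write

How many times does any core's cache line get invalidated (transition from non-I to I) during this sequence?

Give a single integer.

Op 1: C2 write [C2 write: invalidate none -> C2=M] -> [I,I,M,I] (invalidations this op: 0; running total: 0)
Op 2: C2 read [C2 read: already in M, no change] -> [I,I,M,I] (invalidations this op: 0; running total: 0)
Op 3: C2 read [C2 read: already in M, no change] -> [I,I,M,I] (invalidations this op: 0; running total: 0)
Op 4: C3 read [C3 read from I: others=['C2=M'] -> C3=S, others downsized to S] -> [I,I,S,S] (invalidations this op: 0; running total: 0)
Op 5: C1 read [C1 read from I: others=['C2=S', 'C3=S'] -> C1=S, others downsized to S] -> [I,S,S,S] (invalidations this op: 0; running total: 0)
Op 6: C0 read [C0 read from I: others=['C1=S', 'C2=S', 'C3=S'] -> C0=S, others downsized to S] -> [S,S,S,S] (invalidations this op: 0; running total: 0)
Op 7: C0 read [C0 read: already in S, no change] -> [S,S,S,S] (invalidations this op: 0; running total: 0)
Op 8: C2 write [C2 write: invalidate ['C0=S', 'C1=S', 'C3=S'] -> C2=M] -> [I,I,M,I] (invalidations this op: 3; running total: 3)
Op 9: C2 read [C2 read: already in M, no change] -> [I,I,M,I] (invalidations this op: 0; running total: 3)
Op 10: C1 write [C1 write: invalidate ['C2=M'] -> C1=M] -> [I,M,I,I] (invalidations this op: 1; running total: 4)

Answer: 4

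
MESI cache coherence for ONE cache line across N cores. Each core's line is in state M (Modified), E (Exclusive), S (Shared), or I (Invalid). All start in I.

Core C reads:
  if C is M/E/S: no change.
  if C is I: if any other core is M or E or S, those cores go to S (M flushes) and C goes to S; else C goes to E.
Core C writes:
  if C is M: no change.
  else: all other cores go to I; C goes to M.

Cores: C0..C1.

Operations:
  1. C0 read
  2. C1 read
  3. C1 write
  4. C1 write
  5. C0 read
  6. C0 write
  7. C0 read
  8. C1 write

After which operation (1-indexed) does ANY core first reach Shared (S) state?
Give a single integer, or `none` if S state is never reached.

Op 1: C0 read [C0 read from I: no other sharers -> C0=E (exclusive)] -> [E,I]
Op 2: C1 read [C1 read from I: others=['C0=E'] -> C1=S, others downsized to S] -> [S,S]
  -> First S state at op 2; remaining ops need not be traced.

Answer: 2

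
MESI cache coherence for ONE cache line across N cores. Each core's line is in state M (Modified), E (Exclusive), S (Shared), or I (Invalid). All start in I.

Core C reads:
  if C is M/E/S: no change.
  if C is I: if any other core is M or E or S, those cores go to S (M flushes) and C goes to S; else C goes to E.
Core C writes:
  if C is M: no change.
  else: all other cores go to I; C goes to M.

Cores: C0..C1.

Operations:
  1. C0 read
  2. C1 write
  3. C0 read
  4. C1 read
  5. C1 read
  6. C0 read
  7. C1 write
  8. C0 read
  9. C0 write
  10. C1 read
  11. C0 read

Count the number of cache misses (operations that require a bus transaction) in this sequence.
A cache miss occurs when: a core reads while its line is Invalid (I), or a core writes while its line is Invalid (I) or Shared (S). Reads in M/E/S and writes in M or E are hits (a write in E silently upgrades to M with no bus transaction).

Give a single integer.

Op 1: C0 read [C0 read from I: no other sharers -> C0=E (exclusive)] -> [E,I] [MISS #1: read from I]
Op 2: C1 write [C1 write: invalidate ['C0=E'] -> C1=M] -> [I,M] [MISS #2: write from I]
Op 3: C0 read [C0 read from I: others=['C1=M'] -> C0=S, others downsized to S] -> [S,S] [MISS #3: read from I]
Op 4: C1 read [C1 read: already in S, no change] -> [S,S] [hit: read from S]
Op 5: C1 read [C1 read: already in S, no change] -> [S,S] [hit: read from S]
Op 6: C0 read [C0 read: already in S, no change] -> [S,S] [hit: read from S]
Op 7: C1 write [C1 write: invalidate ['C0=S'] -> C1=M] -> [I,M] [MISS #4: write from S]
Op 8: C0 read [C0 read from I: others=['C1=M'] -> C0=S, others downsized to S] -> [S,S] [MISS #5: read from I]
Op 9: C0 write [C0 write: invalidate ['C1=S'] -> C0=M] -> [M,I] [MISS #6: write from S]
Op 10: C1 read [C1 read from I: others=['C0=M'] -> C1=S, others downsized to S] -> [S,S] [MISS #7: read from I]
Op 11: C0 read [C0 read: already in S, no change] -> [S,S] [hit: read from S]

Answer: 7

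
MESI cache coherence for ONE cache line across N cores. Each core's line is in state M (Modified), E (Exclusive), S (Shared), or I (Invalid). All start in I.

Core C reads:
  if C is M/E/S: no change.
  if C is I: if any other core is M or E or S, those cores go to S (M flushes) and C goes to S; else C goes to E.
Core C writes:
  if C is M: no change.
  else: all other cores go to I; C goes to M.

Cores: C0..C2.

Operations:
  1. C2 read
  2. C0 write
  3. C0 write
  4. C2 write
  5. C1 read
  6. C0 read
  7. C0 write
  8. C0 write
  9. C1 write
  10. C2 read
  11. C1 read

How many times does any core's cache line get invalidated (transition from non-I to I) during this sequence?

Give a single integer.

Answer: 5

Derivation:
Op 1: C2 read [C2 read from I: no other sharers -> C2=E (exclusive)] -> [I,I,E] (invalidations this op: 0; running total: 0)
Op 2: C0 write [C0 write: invalidate ['C2=E'] -> C0=M] -> [M,I,I] (invalidations this op: 1; running total: 1)
Op 3: C0 write [C0 write: already M (modified), no change] -> [M,I,I] (invalidations this op: 0; running total: 1)
Op 4: C2 write [C2 write: invalidate ['C0=M'] -> C2=M] -> [I,I,M] (invalidations this op: 1; running total: 2)
Op 5: C1 read [C1 read from I: others=['C2=M'] -> C1=S, others downsized to S] -> [I,S,S] (invalidations this op: 0; running total: 2)
Op 6: C0 read [C0 read from I: others=['C1=S', 'C2=S'] -> C0=S, others downsized to S] -> [S,S,S] (invalidations this op: 0; running total: 2)
Op 7: C0 write [C0 write: invalidate ['C1=S', 'C2=S'] -> C0=M] -> [M,I,I] (invalidations this op: 2; running total: 4)
Op 8: C0 write [C0 write: already M (modified), no change] -> [M,I,I] (invalidations this op: 0; running total: 4)
Op 9: C1 write [C1 write: invalidate ['C0=M'] -> C1=M] -> [I,M,I] (invalidations this op: 1; running total: 5)
Op 10: C2 read [C2 read from I: others=['C1=M'] -> C2=S, others downsized to S] -> [I,S,S] (invalidations this op: 0; running total: 5)
Op 11: C1 read [C1 read: already in S, no change] -> [I,S,S] (invalidations this op: 0; running total: 5)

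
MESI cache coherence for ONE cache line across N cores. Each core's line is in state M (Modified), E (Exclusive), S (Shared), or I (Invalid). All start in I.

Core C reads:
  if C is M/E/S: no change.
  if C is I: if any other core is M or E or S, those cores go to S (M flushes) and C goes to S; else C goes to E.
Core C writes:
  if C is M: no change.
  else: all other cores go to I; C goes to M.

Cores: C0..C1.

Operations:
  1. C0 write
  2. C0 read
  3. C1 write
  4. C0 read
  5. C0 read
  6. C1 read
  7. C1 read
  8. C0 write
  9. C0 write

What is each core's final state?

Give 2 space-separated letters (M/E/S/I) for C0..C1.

Answer: M I

Derivation:
Op 1: C0 write [C0 write: invalidate none -> C0=M] -> [M,I]
Op 2: C0 read [C0 read: already in M, no change] -> [M,I]
Op 3: C1 write [C1 write: invalidate ['C0=M'] -> C1=M] -> [I,M]
Op 4: C0 read [C0 read from I: others=['C1=M'] -> C0=S, others downsized to S] -> [S,S]
Op 5: C0 read [C0 read: already in S, no change] -> [S,S]
Op 6: C1 read [C1 read: already in S, no change] -> [S,S]
Op 7: C1 read [C1 read: already in S, no change] -> [S,S]
Op 8: C0 write [C0 write: invalidate ['C1=S'] -> C0=M] -> [M,I]
Op 9: C0 write [C0 write: already M (modified), no change] -> [M,I]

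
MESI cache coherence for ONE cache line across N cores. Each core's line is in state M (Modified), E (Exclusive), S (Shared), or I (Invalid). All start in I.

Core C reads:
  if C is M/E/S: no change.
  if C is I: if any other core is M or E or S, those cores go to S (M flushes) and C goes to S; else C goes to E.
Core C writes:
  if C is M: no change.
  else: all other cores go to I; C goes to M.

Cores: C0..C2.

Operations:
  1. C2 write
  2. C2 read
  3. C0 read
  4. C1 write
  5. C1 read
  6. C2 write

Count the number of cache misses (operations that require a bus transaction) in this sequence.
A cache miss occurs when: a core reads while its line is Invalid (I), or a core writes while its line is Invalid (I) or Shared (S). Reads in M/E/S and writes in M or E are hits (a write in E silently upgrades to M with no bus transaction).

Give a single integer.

Answer: 4

Derivation:
Op 1: C2 write [C2 write: invalidate none -> C2=M] -> [I,I,M] [MISS #1: write from I]
Op 2: C2 read [C2 read: already in M, no change] -> [I,I,M] [hit: read from M]
Op 3: C0 read [C0 read from I: others=['C2=M'] -> C0=S, others downsized to S] -> [S,I,S] [MISS #2: read from I]
Op 4: C1 write [C1 write: invalidate ['C0=S', 'C2=S'] -> C1=M] -> [I,M,I] [MISS #3: write from I]
Op 5: C1 read [C1 read: already in M, no change] -> [I,M,I] [hit: read from M]
Op 6: C2 write [C2 write: invalidate ['C1=M'] -> C2=M] -> [I,I,M] [MISS #4: write from I]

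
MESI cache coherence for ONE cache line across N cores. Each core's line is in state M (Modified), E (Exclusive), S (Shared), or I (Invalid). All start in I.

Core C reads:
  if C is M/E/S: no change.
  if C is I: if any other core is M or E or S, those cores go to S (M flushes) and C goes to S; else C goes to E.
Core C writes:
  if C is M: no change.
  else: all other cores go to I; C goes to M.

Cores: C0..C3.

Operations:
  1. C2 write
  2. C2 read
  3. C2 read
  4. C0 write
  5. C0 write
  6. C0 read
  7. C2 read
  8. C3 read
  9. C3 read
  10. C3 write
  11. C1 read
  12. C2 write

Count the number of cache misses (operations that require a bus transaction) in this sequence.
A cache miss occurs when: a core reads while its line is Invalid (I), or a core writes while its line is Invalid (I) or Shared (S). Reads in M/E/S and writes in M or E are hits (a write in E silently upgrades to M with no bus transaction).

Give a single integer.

Op 1: C2 write [C2 write: invalidate none -> C2=M] -> [I,I,M,I] [MISS #1: write from I]
Op 2: C2 read [C2 read: already in M, no change] -> [I,I,M,I] [hit: read from M]
Op 3: C2 read [C2 read: already in M, no change] -> [I,I,M,I] [hit: read from M]
Op 4: C0 write [C0 write: invalidate ['C2=M'] -> C0=M] -> [M,I,I,I] [MISS #2: write from I]
Op 5: C0 write [C0 write: already M (modified), no change] -> [M,I,I,I] [hit: write from M]
Op 6: C0 read [C0 read: already in M, no change] -> [M,I,I,I] [hit: read from M]
Op 7: C2 read [C2 read from I: others=['C0=M'] -> C2=S, others downsized to S] -> [S,I,S,I] [MISS #3: read from I]
Op 8: C3 read [C3 read from I: others=['C0=S', 'C2=S'] -> C3=S, others downsized to S] -> [S,I,S,S] [MISS #4: read from I]
Op 9: C3 read [C3 read: already in S, no change] -> [S,I,S,S] [hit: read from S]
Op 10: C3 write [C3 write: invalidate ['C0=S', 'C2=S'] -> C3=M] -> [I,I,I,M] [MISS #5: write from S]
Op 11: C1 read [C1 read from I: others=['C3=M'] -> C1=S, others downsized to S] -> [I,S,I,S] [MISS #6: read from I]
Op 12: C2 write [C2 write: invalidate ['C1=S', 'C3=S'] -> C2=M] -> [I,I,M,I] [MISS #7: write from I]

Answer: 7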